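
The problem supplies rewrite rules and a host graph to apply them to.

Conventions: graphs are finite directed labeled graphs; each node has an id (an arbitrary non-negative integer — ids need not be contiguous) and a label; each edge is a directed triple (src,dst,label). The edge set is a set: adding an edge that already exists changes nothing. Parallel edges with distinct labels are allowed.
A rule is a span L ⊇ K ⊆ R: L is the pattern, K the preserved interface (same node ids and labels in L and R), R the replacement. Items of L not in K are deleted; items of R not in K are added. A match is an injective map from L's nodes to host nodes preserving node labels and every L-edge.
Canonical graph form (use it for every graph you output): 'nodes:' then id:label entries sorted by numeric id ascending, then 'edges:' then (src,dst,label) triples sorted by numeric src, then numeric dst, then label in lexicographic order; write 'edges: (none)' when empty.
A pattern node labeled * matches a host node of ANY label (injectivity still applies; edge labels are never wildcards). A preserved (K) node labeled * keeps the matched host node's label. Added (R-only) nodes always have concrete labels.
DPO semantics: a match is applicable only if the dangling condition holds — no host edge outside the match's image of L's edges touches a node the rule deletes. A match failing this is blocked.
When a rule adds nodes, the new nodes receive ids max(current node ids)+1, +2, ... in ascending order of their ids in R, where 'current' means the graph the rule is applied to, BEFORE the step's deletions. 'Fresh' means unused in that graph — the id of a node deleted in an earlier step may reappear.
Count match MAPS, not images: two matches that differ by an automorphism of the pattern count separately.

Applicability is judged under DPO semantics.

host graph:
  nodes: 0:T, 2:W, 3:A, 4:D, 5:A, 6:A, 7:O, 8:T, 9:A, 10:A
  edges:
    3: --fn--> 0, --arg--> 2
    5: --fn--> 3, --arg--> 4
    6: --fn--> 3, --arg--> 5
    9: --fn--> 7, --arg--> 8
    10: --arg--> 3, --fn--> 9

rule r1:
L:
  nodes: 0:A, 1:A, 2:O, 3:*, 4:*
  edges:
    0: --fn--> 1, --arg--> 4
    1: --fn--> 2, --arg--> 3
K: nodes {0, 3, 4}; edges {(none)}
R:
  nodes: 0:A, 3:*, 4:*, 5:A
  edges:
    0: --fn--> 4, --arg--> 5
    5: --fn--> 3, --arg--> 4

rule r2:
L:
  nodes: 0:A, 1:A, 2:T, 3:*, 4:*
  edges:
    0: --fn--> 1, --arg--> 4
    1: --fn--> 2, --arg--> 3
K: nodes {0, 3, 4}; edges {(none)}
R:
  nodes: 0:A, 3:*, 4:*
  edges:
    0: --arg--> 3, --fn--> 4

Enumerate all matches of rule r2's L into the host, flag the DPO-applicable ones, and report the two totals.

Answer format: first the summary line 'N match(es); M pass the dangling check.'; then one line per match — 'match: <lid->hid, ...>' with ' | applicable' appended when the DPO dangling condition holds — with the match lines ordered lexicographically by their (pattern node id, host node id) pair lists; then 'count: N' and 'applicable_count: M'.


2 match(es); 0 pass the dangling check.
match: 0->5, 1->3, 2->0, 3->2, 4->4
match: 0->6, 1->3, 2->0, 3->2, 4->5
count: 2
applicable_count: 0


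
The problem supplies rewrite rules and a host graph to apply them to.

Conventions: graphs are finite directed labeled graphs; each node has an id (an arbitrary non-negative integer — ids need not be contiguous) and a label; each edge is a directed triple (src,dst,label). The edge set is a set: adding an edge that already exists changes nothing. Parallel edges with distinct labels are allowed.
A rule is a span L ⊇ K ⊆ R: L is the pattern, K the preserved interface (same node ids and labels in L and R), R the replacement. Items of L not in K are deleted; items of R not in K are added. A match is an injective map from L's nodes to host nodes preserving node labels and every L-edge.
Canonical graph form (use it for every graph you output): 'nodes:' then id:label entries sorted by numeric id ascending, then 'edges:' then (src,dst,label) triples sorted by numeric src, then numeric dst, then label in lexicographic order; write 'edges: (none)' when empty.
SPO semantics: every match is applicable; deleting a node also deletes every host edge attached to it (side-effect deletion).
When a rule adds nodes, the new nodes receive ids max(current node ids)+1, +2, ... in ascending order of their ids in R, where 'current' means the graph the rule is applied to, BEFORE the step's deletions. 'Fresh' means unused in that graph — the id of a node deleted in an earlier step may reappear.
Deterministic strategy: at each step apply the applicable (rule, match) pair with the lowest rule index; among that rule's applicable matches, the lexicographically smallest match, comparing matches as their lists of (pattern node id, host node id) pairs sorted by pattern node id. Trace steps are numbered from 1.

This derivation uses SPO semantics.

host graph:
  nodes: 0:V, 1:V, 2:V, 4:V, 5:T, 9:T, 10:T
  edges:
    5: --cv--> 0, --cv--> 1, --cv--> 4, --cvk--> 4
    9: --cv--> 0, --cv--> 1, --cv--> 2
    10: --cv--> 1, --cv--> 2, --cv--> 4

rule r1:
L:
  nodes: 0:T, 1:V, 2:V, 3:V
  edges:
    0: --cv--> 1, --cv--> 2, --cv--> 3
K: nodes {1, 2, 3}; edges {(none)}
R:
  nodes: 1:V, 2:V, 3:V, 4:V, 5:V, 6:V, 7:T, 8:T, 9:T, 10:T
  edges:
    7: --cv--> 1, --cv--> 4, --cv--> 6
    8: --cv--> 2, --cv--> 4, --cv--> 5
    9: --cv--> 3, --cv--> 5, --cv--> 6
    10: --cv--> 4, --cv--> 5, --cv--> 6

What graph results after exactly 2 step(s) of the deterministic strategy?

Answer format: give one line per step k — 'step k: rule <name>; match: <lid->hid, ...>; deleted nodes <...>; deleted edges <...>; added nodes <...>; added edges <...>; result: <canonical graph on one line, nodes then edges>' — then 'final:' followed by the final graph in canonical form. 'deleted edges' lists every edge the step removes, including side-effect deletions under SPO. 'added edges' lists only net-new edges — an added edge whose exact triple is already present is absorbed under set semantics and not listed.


step 1: rule r1; match: 0->5, 1->0, 2->1, 3->4; deleted nodes 5; deleted edges (5,0,cv); (5,1,cv); (5,4,cv); (5,4,cvk); added nodes 11, 12, 13, 14, 15, 16, 17; added edges (14,0,cv); (14,11,cv); (14,13,cv); (15,1,cv); (15,11,cv); (15,12,cv); (16,4,cv); (16,12,cv); (16,13,cv); (17,11,cv); (17,12,cv); (17,13,cv); result: nodes: 0:V, 1:V, 2:V, 4:V, 9:T, 10:T, 11:V, 12:V, 13:V, 14:T, 15:T, 16:T, 17:T edges: (9,0,cv); (9,1,cv); (9,2,cv); (10,1,cv); (10,2,cv); (10,4,cv); (14,0,cv); (14,11,cv); (14,13,cv); (15,1,cv); (15,11,cv); (15,12,cv); (16,4,cv); (16,12,cv); (16,13,cv); (17,11,cv); (17,12,cv); (17,13,cv)
step 2: rule r1; match: 0->9, 1->0, 2->1, 3->2; deleted nodes 9; deleted edges (9,0,cv); (9,1,cv); (9,2,cv); added nodes 18, 19, 20, 21, 22, 23, 24; added edges (21,0,cv); (21,18,cv); (21,20,cv); (22,1,cv); (22,18,cv); (22,19,cv); (23,2,cv); (23,19,cv); (23,20,cv); (24,18,cv); (24,19,cv); (24,20,cv); result: nodes: 0:V, 1:V, 2:V, 4:V, 10:T, 11:V, 12:V, 13:V, 14:T, 15:T, 16:T, 17:T, 18:V, 19:V, 20:V, 21:T, 22:T, 23:T, 24:T edges: (10,1,cv); (10,2,cv); (10,4,cv); (14,0,cv); (14,11,cv); (14,13,cv); (15,1,cv); (15,11,cv); (15,12,cv); (16,4,cv); (16,12,cv); (16,13,cv); (17,11,cv); (17,12,cv); (17,13,cv); (21,0,cv); (21,18,cv); (21,20,cv); (22,1,cv); (22,18,cv); (22,19,cv); (23,2,cv); (23,19,cv); (23,20,cv); (24,18,cv); (24,19,cv); (24,20,cv)
final:
nodes: 0:V, 1:V, 2:V, 4:V, 10:T, 11:V, 12:V, 13:V, 14:T, 15:T, 16:T, 17:T, 18:V, 19:V, 20:V, 21:T, 22:T, 23:T, 24:T
edges: (10,1,cv); (10,2,cv); (10,4,cv); (14,0,cv); (14,11,cv); (14,13,cv); (15,1,cv); (15,11,cv); (15,12,cv); (16,4,cv); (16,12,cv); (16,13,cv); (17,11,cv); (17,12,cv); (17,13,cv); (21,0,cv); (21,18,cv); (21,20,cv); (22,1,cv); (22,18,cv); (22,19,cv); (23,2,cv); (23,19,cv); (23,20,cv); (24,18,cv); (24,19,cv); (24,20,cv)


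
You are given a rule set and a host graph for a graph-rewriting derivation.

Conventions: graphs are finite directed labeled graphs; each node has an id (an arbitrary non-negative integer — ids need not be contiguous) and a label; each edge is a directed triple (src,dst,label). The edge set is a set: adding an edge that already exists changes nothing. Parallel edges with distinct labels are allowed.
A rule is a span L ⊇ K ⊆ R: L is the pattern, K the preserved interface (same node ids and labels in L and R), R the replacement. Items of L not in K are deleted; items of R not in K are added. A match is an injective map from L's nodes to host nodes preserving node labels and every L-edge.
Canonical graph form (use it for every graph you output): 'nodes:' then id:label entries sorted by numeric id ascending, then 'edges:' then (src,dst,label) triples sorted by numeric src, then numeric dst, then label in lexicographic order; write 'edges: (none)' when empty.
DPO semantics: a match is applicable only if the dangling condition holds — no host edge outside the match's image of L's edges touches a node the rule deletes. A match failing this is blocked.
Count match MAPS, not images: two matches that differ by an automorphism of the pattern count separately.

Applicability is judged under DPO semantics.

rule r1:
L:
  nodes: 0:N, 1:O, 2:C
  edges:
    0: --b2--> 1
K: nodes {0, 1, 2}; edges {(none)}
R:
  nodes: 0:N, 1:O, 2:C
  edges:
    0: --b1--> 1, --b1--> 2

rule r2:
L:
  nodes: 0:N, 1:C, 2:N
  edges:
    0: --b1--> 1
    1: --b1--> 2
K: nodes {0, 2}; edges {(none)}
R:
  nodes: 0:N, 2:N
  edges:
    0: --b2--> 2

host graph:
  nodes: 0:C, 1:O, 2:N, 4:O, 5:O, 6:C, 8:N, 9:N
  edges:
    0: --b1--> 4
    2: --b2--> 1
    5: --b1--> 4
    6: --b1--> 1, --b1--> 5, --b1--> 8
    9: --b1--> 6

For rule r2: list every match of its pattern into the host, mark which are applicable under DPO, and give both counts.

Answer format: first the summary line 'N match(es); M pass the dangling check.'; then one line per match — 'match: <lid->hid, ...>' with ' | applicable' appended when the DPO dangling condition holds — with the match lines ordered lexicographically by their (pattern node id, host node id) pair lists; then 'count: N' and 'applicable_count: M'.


1 match(es); 0 pass the dangling check.
match: 0->9, 1->6, 2->8
count: 1
applicable_count: 0


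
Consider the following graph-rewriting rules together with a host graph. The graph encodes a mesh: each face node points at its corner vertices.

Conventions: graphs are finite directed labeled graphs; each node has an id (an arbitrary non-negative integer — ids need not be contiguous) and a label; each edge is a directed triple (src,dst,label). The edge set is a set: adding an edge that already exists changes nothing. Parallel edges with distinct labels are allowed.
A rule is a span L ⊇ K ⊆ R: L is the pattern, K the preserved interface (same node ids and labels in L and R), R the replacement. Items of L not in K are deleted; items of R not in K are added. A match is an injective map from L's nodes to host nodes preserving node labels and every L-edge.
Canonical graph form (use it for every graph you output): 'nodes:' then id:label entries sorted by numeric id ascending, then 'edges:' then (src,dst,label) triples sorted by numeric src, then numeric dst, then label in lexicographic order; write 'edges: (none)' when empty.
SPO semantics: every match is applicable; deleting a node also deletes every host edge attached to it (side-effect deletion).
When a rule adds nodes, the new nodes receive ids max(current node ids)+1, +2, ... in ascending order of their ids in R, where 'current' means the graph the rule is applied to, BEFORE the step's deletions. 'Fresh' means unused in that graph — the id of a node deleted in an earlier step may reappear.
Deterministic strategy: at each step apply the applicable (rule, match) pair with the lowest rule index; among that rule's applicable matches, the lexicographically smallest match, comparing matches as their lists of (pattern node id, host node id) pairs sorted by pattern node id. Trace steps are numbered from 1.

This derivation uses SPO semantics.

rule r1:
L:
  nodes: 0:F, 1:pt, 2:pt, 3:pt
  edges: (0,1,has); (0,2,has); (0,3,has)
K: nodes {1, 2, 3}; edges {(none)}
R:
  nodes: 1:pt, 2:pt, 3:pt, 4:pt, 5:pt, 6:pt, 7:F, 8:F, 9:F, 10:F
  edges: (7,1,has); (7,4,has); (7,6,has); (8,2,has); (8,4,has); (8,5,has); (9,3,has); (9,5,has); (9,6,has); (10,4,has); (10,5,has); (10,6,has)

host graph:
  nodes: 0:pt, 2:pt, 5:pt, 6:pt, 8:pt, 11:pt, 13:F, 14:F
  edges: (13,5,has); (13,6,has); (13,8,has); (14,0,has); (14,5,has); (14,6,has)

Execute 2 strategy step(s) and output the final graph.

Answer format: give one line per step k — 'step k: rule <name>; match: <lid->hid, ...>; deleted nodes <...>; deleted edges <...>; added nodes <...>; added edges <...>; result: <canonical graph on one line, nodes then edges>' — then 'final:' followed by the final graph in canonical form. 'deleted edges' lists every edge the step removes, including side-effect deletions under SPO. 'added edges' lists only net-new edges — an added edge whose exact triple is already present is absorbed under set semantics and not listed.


step 1: rule r1; match: 0->13, 1->5, 2->6, 3->8; deleted nodes 13; deleted edges (13,5,has); (13,6,has); (13,8,has); added nodes 15, 16, 17, 18, 19, 20, 21; added edges (18,5,has); (18,15,has); (18,17,has); (19,6,has); (19,15,has); (19,16,has); (20,8,has); (20,16,has); (20,17,has); (21,15,has); (21,16,has); (21,17,has); result: nodes: 0:pt, 2:pt, 5:pt, 6:pt, 8:pt, 11:pt, 14:F, 15:pt, 16:pt, 17:pt, 18:F, 19:F, 20:F, 21:F edges: (14,0,has); (14,5,has); (14,6,has); (18,5,has); (18,15,has); (18,17,has); (19,6,has); (19,15,has); (19,16,has); (20,8,has); (20,16,has); (20,17,has); (21,15,has); (21,16,has); (21,17,has)
step 2: rule r1; match: 0->14, 1->0, 2->5, 3->6; deleted nodes 14; deleted edges (14,0,has); (14,5,has); (14,6,has); added nodes 22, 23, 24, 25, 26, 27, 28; added edges (25,0,has); (25,22,has); (25,24,has); (26,5,has); (26,22,has); (26,23,has); (27,6,has); (27,23,has); (27,24,has); (28,22,has); (28,23,has); (28,24,has); result: nodes: 0:pt, 2:pt, 5:pt, 6:pt, 8:pt, 11:pt, 15:pt, 16:pt, 17:pt, 18:F, 19:F, 20:F, 21:F, 22:pt, 23:pt, 24:pt, 25:F, 26:F, 27:F, 28:F edges: (18,5,has); (18,15,has); (18,17,has); (19,6,has); (19,15,has); (19,16,has); (20,8,has); (20,16,has); (20,17,has); (21,15,has); (21,16,has); (21,17,has); (25,0,has); (25,22,has); (25,24,has); (26,5,has); (26,22,has); (26,23,has); (27,6,has); (27,23,has); (27,24,has); (28,22,has); (28,23,has); (28,24,has)
final:
nodes: 0:pt, 2:pt, 5:pt, 6:pt, 8:pt, 11:pt, 15:pt, 16:pt, 17:pt, 18:F, 19:F, 20:F, 21:F, 22:pt, 23:pt, 24:pt, 25:F, 26:F, 27:F, 28:F
edges: (18,5,has); (18,15,has); (18,17,has); (19,6,has); (19,15,has); (19,16,has); (20,8,has); (20,16,has); (20,17,has); (21,15,has); (21,16,has); (21,17,has); (25,0,has); (25,22,has); (25,24,has); (26,5,has); (26,22,has); (26,23,has); (27,6,has); (27,23,has); (27,24,has); (28,22,has); (28,23,has); (28,24,has)


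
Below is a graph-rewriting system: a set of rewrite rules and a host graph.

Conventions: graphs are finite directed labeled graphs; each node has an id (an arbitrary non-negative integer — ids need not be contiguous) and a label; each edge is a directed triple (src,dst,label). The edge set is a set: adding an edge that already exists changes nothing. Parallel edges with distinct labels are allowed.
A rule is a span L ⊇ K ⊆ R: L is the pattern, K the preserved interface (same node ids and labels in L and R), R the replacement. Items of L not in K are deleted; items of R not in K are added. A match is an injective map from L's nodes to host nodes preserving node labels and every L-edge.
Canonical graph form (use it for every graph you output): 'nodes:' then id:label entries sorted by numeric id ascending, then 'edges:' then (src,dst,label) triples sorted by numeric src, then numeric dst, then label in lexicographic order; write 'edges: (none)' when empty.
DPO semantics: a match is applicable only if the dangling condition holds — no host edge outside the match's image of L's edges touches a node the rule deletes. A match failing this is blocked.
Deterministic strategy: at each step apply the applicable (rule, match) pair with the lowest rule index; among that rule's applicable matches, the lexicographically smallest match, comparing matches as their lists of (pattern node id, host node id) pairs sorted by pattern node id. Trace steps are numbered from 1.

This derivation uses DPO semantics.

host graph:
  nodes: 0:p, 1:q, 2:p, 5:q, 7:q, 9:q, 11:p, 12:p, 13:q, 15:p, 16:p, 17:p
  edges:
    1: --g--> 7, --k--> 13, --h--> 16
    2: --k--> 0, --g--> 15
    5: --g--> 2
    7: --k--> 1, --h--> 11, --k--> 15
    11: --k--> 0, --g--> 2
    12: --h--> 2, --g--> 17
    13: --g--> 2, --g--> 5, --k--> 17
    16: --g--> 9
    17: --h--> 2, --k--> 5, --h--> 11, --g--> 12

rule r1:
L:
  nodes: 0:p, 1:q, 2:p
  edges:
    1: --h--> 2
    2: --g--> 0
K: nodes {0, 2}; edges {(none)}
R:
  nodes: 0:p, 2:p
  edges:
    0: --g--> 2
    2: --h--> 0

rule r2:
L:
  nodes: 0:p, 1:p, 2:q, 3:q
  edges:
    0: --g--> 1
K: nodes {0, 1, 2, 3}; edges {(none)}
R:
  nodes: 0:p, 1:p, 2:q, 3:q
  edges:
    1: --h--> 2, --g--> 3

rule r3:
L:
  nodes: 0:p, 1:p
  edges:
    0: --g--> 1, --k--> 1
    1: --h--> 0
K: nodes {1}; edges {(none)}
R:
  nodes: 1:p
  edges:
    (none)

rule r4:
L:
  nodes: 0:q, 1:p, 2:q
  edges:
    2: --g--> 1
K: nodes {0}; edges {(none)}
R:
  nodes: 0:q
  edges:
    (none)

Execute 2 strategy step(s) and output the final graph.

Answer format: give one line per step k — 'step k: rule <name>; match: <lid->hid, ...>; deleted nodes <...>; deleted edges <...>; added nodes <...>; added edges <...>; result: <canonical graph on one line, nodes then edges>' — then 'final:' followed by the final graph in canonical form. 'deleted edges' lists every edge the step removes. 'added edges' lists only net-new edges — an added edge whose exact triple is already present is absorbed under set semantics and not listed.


step 1: rule r2; match: 0->2, 1->15, 2->1, 3->5; deleted nodes (none); deleted edges (2,15,g); added nodes (none); added edges (15,1,h); (15,5,g); result: nodes: 0:p, 1:q, 2:p, 5:q, 7:q, 9:q, 11:p, 12:p, 13:q, 15:p, 16:p, 17:p edges: (1,7,g); (1,13,k); (1,16,h); (2,0,k); (5,2,g); (7,1,k); (7,11,h); (7,15,k); (11,0,k); (11,2,g); (12,2,h); (12,17,g); (13,2,g); (13,5,g); (13,17,k); (15,1,h); (15,5,g); (16,9,g); (17,2,h); (17,5,k); (17,11,h); (17,12,g)
step 2: rule r2; match: 0->11, 1->2, 2->1, 3->5; deleted nodes (none); deleted edges (11,2,g); added nodes (none); added edges (2,1,h); (2,5,g); result: nodes: 0:p, 1:q, 2:p, 5:q, 7:q, 9:q, 11:p, 12:p, 13:q, 15:p, 16:p, 17:p edges: (1,7,g); (1,13,k); (1,16,h); (2,0,k); (2,1,h); (2,5,g); (5,2,g); (7,1,k); (7,11,h); (7,15,k); (11,0,k); (12,2,h); (12,17,g); (13,2,g); (13,5,g); (13,17,k); (15,1,h); (15,5,g); (16,9,g); (17,2,h); (17,5,k); (17,11,h); (17,12,g)
final:
nodes: 0:p, 1:q, 2:p, 5:q, 7:q, 9:q, 11:p, 12:p, 13:q, 15:p, 16:p, 17:p
edges: (1,7,g); (1,13,k); (1,16,h); (2,0,k); (2,1,h); (2,5,g); (5,2,g); (7,1,k); (7,11,h); (7,15,k); (11,0,k); (12,2,h); (12,17,g); (13,2,g); (13,5,g); (13,17,k); (15,1,h); (15,5,g); (16,9,g); (17,2,h); (17,5,k); (17,11,h); (17,12,g)


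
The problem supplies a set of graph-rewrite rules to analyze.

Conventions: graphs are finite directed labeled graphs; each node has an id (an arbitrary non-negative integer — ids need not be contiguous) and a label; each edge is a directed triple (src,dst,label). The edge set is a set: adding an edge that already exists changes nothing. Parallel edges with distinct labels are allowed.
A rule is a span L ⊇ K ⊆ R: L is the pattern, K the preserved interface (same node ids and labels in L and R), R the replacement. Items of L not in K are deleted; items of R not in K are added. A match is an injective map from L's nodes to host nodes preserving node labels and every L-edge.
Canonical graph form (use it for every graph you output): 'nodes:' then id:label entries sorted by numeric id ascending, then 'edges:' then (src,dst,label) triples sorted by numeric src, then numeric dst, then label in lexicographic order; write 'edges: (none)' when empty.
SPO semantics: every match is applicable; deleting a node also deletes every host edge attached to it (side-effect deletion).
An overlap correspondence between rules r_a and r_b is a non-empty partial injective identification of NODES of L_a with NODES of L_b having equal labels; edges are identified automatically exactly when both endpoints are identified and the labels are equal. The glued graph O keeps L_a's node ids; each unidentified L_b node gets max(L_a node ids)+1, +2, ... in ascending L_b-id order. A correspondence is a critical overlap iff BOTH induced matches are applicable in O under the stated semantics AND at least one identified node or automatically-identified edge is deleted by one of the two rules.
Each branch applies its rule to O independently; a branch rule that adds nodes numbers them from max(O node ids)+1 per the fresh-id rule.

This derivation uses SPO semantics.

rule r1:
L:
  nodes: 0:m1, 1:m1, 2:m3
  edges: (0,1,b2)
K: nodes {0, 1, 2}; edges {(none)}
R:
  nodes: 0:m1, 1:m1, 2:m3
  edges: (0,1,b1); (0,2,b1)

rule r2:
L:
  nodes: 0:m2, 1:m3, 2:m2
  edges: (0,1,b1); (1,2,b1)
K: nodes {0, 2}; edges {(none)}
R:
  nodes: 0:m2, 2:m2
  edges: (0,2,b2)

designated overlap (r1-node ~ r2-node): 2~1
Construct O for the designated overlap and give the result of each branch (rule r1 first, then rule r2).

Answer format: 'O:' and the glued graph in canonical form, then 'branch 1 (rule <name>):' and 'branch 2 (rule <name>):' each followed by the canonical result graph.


O:
nodes: 0:m1, 1:m1, 2:m3, 3:m2, 4:m2
edges: (0,1,b2); (2,4,b1); (3,2,b1)
branch 1 (rule r1):
nodes: 0:m1, 1:m1, 2:m3, 3:m2, 4:m2
edges: (0,1,b1); (0,2,b1); (2,4,b1); (3,2,b1)
branch 2 (rule r2):
nodes: 0:m1, 1:m1, 3:m2, 4:m2
edges: (0,1,b2); (3,4,b2)


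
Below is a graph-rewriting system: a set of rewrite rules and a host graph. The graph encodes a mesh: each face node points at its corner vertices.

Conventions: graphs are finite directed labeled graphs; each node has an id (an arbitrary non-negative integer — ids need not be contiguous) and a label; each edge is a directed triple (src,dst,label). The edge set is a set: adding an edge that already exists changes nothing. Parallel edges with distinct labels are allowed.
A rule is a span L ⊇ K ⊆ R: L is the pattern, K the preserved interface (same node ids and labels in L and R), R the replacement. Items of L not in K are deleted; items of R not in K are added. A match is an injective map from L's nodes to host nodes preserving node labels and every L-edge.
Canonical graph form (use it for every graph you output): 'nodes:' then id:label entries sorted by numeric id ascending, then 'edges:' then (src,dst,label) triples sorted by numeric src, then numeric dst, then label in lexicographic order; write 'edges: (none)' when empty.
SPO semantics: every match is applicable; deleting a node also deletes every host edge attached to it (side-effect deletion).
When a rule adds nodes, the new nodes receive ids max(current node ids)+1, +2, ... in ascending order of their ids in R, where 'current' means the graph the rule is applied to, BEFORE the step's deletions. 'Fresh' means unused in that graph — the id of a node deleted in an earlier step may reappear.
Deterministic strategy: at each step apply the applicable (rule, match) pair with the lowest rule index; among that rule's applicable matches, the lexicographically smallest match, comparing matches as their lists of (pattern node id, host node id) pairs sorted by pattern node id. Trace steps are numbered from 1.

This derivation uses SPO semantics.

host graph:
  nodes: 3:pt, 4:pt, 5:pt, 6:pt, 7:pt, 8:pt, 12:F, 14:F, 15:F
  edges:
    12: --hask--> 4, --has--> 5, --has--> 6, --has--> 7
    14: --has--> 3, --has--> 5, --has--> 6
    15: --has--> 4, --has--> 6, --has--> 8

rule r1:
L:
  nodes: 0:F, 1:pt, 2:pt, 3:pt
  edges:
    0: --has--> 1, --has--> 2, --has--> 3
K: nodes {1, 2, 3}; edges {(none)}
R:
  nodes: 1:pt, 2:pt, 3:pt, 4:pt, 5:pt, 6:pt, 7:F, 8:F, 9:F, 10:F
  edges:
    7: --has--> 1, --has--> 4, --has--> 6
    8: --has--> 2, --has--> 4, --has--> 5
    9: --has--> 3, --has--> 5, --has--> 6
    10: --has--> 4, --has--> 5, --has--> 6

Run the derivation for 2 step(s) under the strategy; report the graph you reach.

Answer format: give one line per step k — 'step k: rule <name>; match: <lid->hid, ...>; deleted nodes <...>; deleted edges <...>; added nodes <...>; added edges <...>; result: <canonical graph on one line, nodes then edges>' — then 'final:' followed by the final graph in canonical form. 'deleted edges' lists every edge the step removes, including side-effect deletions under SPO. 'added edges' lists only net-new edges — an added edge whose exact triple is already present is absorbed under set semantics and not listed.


step 1: rule r1; match: 0->12, 1->5, 2->6, 3->7; deleted nodes 12; deleted edges (12,4,hask); (12,5,has); (12,6,has); (12,7,has); added nodes 16, 17, 18, 19, 20, 21, 22; added edges (19,5,has); (19,16,has); (19,18,has); (20,6,has); (20,16,has); (20,17,has); (21,7,has); (21,17,has); (21,18,has); (22,16,has); (22,17,has); (22,18,has); result: nodes: 3:pt, 4:pt, 5:pt, 6:pt, 7:pt, 8:pt, 14:F, 15:F, 16:pt, 17:pt, 18:pt, 19:F, 20:F, 21:F, 22:F edges: (14,3,has); (14,5,has); (14,6,has); (15,4,has); (15,6,has); (15,8,has); (19,5,has); (19,16,has); (19,18,has); (20,6,has); (20,16,has); (20,17,has); (21,7,has); (21,17,has); (21,18,has); (22,16,has); (22,17,has); (22,18,has)
step 2: rule r1; match: 0->14, 1->3, 2->5, 3->6; deleted nodes 14; deleted edges (14,3,has); (14,5,has); (14,6,has); added nodes 23, 24, 25, 26, 27, 28, 29; added edges (26,3,has); (26,23,has); (26,25,has); (27,5,has); (27,23,has); (27,24,has); (28,6,has); (28,24,has); (28,25,has); (29,23,has); (29,24,has); (29,25,has); result: nodes: 3:pt, 4:pt, 5:pt, 6:pt, 7:pt, 8:pt, 15:F, 16:pt, 17:pt, 18:pt, 19:F, 20:F, 21:F, 22:F, 23:pt, 24:pt, 25:pt, 26:F, 27:F, 28:F, 29:F edges: (15,4,has); (15,6,has); (15,8,has); (19,5,has); (19,16,has); (19,18,has); (20,6,has); (20,16,has); (20,17,has); (21,7,has); (21,17,has); (21,18,has); (22,16,has); (22,17,has); (22,18,has); (26,3,has); (26,23,has); (26,25,has); (27,5,has); (27,23,has); (27,24,has); (28,6,has); (28,24,has); (28,25,has); (29,23,has); (29,24,has); (29,25,has)
final:
nodes: 3:pt, 4:pt, 5:pt, 6:pt, 7:pt, 8:pt, 15:F, 16:pt, 17:pt, 18:pt, 19:F, 20:F, 21:F, 22:F, 23:pt, 24:pt, 25:pt, 26:F, 27:F, 28:F, 29:F
edges: (15,4,has); (15,6,has); (15,8,has); (19,5,has); (19,16,has); (19,18,has); (20,6,has); (20,16,has); (20,17,has); (21,7,has); (21,17,has); (21,18,has); (22,16,has); (22,17,has); (22,18,has); (26,3,has); (26,23,has); (26,25,has); (27,5,has); (27,23,has); (27,24,has); (28,6,has); (28,24,has); (28,25,has); (29,23,has); (29,24,has); (29,25,has)


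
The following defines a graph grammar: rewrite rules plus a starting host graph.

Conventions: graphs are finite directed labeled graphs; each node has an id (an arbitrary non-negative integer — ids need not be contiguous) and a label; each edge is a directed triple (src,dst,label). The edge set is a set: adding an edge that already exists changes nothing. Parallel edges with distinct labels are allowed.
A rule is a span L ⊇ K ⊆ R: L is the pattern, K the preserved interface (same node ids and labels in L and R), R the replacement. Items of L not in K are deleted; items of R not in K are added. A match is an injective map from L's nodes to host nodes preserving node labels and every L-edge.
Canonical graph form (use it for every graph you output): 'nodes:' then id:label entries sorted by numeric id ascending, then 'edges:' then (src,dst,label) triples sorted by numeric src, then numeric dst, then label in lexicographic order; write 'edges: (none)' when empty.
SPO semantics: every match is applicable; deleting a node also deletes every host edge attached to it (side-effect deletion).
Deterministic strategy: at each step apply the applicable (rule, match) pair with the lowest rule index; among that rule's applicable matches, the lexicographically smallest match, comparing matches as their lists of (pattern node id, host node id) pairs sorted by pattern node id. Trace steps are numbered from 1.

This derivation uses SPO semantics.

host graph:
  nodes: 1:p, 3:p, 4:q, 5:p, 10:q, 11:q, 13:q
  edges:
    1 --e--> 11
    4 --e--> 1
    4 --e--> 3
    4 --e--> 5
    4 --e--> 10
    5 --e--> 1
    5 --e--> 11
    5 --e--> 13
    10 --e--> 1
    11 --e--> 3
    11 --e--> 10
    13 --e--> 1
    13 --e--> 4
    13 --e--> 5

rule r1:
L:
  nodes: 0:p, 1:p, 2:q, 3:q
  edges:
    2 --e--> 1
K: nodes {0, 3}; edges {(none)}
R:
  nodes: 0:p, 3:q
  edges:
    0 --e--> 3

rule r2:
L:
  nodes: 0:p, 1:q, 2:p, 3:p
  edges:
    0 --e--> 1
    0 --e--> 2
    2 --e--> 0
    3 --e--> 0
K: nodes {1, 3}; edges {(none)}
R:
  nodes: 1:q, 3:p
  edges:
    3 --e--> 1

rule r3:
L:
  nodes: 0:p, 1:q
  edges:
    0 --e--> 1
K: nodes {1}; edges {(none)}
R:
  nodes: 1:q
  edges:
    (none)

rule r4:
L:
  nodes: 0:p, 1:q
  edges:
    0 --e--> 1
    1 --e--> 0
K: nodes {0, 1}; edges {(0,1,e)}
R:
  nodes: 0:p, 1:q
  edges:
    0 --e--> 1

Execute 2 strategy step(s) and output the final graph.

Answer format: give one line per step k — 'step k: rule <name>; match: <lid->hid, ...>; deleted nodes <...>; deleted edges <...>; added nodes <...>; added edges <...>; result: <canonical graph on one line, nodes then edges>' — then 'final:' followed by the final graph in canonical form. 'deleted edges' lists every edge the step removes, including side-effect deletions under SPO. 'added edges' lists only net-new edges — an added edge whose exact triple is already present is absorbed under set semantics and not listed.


step 1: rule r1; match: 0->1, 1->3, 2->4, 3->10; deleted nodes 3, 4; deleted edges (4,1,e); (4,3,e); (4,5,e); (4,10,e); (11,3,e); (13,4,e); added nodes (none); added edges (1,10,e); result: nodes: 1:p, 5:p, 10:q, 11:q, 13:q edges: (1,10,e); (1,11,e); (5,1,e); (5,11,e); (5,13,e); (10,1,e); (11,10,e); (13,1,e); (13,5,e)
step 2: rule r1; match: 0->1, 1->5, 2->13, 3->10; deleted nodes 5, 13; deleted edges (5,1,e); (5,11,e); (5,13,e); (13,1,e); (13,5,e); added nodes (none); added edges (none); result: nodes: 1:p, 10:q, 11:q edges: (1,10,e); (1,11,e); (10,1,e); (11,10,e)
final:
nodes: 1:p, 10:q, 11:q
edges: (1,10,e); (1,11,e); (10,1,e); (11,10,e)


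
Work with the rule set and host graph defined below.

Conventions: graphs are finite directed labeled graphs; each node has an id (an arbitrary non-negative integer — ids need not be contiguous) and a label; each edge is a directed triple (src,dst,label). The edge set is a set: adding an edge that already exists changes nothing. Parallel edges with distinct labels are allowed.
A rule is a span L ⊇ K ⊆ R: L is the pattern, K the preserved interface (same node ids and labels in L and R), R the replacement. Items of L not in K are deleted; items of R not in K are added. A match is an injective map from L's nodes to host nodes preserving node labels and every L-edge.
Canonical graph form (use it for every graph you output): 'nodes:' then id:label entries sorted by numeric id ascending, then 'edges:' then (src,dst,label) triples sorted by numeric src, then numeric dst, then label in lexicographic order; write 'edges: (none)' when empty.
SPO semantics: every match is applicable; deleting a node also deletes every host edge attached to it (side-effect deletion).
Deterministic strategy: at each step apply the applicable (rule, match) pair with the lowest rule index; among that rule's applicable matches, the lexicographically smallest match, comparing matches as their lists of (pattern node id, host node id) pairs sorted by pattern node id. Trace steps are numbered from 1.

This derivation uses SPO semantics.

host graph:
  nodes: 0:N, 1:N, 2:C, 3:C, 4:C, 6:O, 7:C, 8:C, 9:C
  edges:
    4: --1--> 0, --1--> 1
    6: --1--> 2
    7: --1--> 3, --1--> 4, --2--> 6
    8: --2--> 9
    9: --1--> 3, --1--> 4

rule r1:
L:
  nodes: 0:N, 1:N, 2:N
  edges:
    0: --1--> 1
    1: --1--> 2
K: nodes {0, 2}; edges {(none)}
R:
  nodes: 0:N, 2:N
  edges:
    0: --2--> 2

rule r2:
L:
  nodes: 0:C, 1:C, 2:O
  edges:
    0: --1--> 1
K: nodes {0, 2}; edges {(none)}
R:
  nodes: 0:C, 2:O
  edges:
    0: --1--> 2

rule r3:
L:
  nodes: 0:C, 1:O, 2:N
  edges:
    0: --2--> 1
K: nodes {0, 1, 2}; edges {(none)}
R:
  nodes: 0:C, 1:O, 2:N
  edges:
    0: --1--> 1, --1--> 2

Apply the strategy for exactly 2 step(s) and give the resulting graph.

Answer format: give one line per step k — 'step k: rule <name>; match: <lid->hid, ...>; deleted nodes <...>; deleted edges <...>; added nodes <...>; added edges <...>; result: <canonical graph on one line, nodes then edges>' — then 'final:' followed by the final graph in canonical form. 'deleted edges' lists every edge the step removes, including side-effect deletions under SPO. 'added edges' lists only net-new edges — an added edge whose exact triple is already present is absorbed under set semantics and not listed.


step 1: rule r2; match: 0->7, 1->3, 2->6; deleted nodes 3; deleted edges (7,3,1); (9,3,1); added nodes (none); added edges (7,6,1); result: nodes: 0:N, 1:N, 2:C, 4:C, 6:O, 7:C, 8:C, 9:C edges: (4,0,1); (4,1,1); (6,2,1); (7,4,1); (7,6,1); (7,6,2); (8,9,2); (9,4,1)
step 2: rule r2; match: 0->7, 1->4, 2->6; deleted nodes 4; deleted edges (4,0,1); (4,1,1); (7,4,1); (9,4,1); added nodes (none); added edges (none); result: nodes: 0:N, 1:N, 2:C, 6:O, 7:C, 8:C, 9:C edges: (6,2,1); (7,6,1); (7,6,2); (8,9,2)
final:
nodes: 0:N, 1:N, 2:C, 6:O, 7:C, 8:C, 9:C
edges: (6,2,1); (7,6,1); (7,6,2); (8,9,2)


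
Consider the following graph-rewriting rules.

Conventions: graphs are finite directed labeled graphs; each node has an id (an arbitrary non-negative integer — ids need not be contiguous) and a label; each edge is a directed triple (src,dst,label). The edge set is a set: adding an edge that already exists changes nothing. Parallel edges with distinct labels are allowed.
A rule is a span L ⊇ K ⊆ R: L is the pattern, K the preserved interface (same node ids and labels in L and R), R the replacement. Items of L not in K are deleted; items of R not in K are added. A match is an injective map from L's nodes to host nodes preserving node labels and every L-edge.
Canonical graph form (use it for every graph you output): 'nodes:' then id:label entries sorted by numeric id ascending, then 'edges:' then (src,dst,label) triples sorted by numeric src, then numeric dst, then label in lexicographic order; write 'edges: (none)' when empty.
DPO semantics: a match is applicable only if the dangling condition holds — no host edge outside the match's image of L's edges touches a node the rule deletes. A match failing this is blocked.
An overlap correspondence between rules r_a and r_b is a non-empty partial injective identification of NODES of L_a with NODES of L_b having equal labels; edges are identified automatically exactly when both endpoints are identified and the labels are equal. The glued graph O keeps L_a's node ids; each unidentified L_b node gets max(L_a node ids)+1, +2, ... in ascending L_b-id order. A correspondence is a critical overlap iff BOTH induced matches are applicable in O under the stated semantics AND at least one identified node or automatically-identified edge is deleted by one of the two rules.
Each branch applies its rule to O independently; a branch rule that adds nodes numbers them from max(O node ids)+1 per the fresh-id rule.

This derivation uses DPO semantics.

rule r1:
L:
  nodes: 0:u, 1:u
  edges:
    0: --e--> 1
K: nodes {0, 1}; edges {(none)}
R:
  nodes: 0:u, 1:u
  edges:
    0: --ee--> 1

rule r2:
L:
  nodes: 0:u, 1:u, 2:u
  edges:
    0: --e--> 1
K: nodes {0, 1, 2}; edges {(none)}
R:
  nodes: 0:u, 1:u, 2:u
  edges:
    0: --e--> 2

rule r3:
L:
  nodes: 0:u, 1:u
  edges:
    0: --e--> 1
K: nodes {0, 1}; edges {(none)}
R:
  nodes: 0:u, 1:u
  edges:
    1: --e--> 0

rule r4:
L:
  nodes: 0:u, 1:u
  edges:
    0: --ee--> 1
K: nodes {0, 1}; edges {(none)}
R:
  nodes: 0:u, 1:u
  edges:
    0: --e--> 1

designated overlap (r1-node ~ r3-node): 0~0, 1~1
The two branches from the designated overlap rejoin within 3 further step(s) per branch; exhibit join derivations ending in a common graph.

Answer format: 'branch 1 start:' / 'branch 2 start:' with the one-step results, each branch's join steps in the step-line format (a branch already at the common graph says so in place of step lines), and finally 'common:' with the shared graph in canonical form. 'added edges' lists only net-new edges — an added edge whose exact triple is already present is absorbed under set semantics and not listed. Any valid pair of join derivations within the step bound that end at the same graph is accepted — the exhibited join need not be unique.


branch 1 start:
nodes: 0:u, 1:u
edges: (0,1,ee)
branch 2 start:
nodes: 0:u, 1:u
edges: (1,0,e)
branch 1 step 1: rule r4; match: 0->0, 1->1; deleted nodes (none); deleted edges (0,1,ee); added nodes (none); added edges (0,1,e); result: nodes: 0:u, 1:u edges: (0,1,e)
branch 2 step 1: rule r3; match: 0->1, 1->0; deleted nodes (none); deleted edges (1,0,e); added nodes (none); added edges (0,1,e); result: nodes: 0:u, 1:u edges: (0,1,e)
common:
nodes: 0:u, 1:u
edges: (0,1,e)


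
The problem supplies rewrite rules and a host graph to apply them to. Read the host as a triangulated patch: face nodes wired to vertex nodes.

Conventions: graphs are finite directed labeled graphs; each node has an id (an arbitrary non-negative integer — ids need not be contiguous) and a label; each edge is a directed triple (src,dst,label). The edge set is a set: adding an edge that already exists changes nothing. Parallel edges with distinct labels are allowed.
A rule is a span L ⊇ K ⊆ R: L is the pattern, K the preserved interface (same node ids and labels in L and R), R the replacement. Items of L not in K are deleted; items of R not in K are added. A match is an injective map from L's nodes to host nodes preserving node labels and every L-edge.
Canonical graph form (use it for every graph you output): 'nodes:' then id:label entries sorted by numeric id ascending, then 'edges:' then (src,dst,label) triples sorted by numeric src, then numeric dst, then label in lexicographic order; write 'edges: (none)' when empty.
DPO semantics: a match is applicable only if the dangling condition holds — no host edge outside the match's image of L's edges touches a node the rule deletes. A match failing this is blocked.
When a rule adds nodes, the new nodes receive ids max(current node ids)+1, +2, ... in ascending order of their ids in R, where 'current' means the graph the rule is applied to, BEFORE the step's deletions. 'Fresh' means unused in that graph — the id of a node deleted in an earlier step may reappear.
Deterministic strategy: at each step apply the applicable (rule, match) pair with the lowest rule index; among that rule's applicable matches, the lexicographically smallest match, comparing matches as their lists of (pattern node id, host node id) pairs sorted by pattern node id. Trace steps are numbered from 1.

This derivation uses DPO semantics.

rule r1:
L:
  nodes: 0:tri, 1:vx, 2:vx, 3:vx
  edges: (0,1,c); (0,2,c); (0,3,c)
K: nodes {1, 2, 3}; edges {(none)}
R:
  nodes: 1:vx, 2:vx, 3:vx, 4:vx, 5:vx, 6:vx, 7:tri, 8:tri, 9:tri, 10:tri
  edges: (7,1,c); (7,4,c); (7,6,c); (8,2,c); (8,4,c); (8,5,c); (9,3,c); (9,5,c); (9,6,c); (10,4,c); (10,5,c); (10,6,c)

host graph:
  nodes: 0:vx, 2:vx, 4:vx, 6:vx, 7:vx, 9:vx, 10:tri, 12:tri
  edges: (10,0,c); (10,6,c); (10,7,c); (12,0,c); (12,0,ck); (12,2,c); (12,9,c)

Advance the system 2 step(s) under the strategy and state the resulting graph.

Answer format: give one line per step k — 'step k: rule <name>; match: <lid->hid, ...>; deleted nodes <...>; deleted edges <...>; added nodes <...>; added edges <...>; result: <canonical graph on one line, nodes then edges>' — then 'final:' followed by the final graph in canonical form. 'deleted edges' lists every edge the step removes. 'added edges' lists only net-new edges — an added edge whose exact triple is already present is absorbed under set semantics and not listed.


step 1: rule r1; match: 0->10, 1->0, 2->6, 3->7; deleted nodes 10; deleted edges (10,0,c); (10,6,c); (10,7,c); added nodes 13, 14, 15, 16, 17, 18, 19; added edges (16,0,c); (16,13,c); (16,15,c); (17,6,c); (17,13,c); (17,14,c); (18,7,c); (18,14,c); (18,15,c); (19,13,c); (19,14,c); (19,15,c); result: nodes: 0:vx, 2:vx, 4:vx, 6:vx, 7:vx, 9:vx, 12:tri, 13:vx, 14:vx, 15:vx, 16:tri, 17:tri, 18:tri, 19:tri edges: (12,0,c); (12,0,ck); (12,2,c); (12,9,c); (16,0,c); (16,13,c); (16,15,c); (17,6,c); (17,13,c); (17,14,c); (18,7,c); (18,14,c); (18,15,c); (19,13,c); (19,14,c); (19,15,c)
step 2: rule r1; match: 0->16, 1->0, 2->13, 3->15; deleted nodes 16; deleted edges (16,0,c); (16,13,c); (16,15,c); added nodes 20, 21, 22, 23, 24, 25, 26; added edges (23,0,c); (23,20,c); (23,22,c); (24,13,c); (24,20,c); (24,21,c); (25,15,c); (25,21,c); (25,22,c); (26,20,c); (26,21,c); (26,22,c); result: nodes: 0:vx, 2:vx, 4:vx, 6:vx, 7:vx, 9:vx, 12:tri, 13:vx, 14:vx, 15:vx, 17:tri, 18:tri, 19:tri, 20:vx, 21:vx, 22:vx, 23:tri, 24:tri, 25:tri, 26:tri edges: (12,0,c); (12,0,ck); (12,2,c); (12,9,c); (17,6,c); (17,13,c); (17,14,c); (18,7,c); (18,14,c); (18,15,c); (19,13,c); (19,14,c); (19,15,c); (23,0,c); (23,20,c); (23,22,c); (24,13,c); (24,20,c); (24,21,c); (25,15,c); (25,21,c); (25,22,c); (26,20,c); (26,21,c); (26,22,c)
final:
nodes: 0:vx, 2:vx, 4:vx, 6:vx, 7:vx, 9:vx, 12:tri, 13:vx, 14:vx, 15:vx, 17:tri, 18:tri, 19:tri, 20:vx, 21:vx, 22:vx, 23:tri, 24:tri, 25:tri, 26:tri
edges: (12,0,c); (12,0,ck); (12,2,c); (12,9,c); (17,6,c); (17,13,c); (17,14,c); (18,7,c); (18,14,c); (18,15,c); (19,13,c); (19,14,c); (19,15,c); (23,0,c); (23,20,c); (23,22,c); (24,13,c); (24,20,c); (24,21,c); (25,15,c); (25,21,c); (25,22,c); (26,20,c); (26,21,c); (26,22,c)
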